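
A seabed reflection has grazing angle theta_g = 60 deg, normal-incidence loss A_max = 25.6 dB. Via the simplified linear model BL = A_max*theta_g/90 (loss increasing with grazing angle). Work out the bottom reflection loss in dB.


17.07 dB


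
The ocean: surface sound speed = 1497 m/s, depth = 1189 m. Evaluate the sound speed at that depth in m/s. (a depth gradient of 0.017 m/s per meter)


c = 1497 + 0.017 * 1189 = 1517.213

1517.213 m/s


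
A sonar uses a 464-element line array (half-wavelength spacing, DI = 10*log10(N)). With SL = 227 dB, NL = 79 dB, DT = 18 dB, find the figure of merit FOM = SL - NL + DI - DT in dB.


156.67 dB


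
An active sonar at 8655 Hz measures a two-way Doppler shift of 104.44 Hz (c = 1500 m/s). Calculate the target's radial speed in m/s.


9.05 m/s


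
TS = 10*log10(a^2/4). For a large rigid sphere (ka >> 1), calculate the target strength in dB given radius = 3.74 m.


TS = 10*log10(3.74^2 / 4) = 10*log10(3.4969) = 5.44

5.44 dB


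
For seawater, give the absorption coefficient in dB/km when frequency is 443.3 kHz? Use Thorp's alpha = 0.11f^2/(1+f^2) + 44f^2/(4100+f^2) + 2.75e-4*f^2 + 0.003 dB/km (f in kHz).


f^2 = 196514.89
alpha = 0.11*196514.89/(1+196514.89) + 44*196514.89/(4100+196514.89) + 2.75e-4*196514.89 + 0.003 = 97.255

97.255 dB/km


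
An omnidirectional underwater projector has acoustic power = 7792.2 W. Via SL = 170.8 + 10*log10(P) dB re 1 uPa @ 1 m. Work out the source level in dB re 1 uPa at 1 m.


SL = 170.8 + 10*log10(7792.2) = 170.8 + 38.92 = 209.72

209.72 dB


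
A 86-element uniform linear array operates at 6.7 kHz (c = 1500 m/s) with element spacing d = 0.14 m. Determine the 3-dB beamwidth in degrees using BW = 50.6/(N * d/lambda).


Step 1: lambda = 1500/6700 = 0.22388 m
Step 2: d/lambda = 0.14/0.22388 = 0.6253
Step 3: BW = 50.6/(N * d/lambda) = 50.6/(86 * 0.6253) = 0.94

0.94 deg


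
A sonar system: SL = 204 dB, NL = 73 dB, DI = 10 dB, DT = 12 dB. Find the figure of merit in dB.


129 dB


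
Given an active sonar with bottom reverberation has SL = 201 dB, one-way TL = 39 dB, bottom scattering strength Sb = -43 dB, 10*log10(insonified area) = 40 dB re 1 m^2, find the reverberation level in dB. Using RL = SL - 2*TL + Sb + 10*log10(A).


RL = SL - 2*TL + Sb + 10*log10(A) = 201 - 2*39 + (-43) + 40 = 120

120 dB


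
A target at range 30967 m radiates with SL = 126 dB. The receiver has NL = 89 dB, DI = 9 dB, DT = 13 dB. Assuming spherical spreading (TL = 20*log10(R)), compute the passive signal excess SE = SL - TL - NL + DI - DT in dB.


-56.82 dB


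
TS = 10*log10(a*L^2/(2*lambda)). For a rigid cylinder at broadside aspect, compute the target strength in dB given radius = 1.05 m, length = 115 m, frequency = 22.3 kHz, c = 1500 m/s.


50.14 dB


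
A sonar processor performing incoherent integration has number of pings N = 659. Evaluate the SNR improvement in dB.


Gain = 5*log10(659) = 14.09

14.09 dB


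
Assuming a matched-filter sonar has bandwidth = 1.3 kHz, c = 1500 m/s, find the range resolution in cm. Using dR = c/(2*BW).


dR = c/(2*BW) = 1500 / (2 * 1.3e3) = 0.5769 m = 57.69 cm

57.69 cm


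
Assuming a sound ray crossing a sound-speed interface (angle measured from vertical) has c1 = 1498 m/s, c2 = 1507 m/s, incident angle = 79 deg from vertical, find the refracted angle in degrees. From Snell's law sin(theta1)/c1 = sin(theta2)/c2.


sin(theta2) = (c2/c1)*sin(theta1) = (1507/1498)*sin(79 deg) = 0.98752
theta2 = arcsin(0.98752) = 80.94

80.94 deg


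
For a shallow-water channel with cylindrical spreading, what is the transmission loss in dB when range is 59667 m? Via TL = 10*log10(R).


TL = 10*log10(59667) = 47.76

47.76 dB


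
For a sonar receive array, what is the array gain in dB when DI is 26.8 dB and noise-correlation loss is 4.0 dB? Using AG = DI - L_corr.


AG = DI - L_corr = 26.8 - 4.0 = 22.8

22.8 dB


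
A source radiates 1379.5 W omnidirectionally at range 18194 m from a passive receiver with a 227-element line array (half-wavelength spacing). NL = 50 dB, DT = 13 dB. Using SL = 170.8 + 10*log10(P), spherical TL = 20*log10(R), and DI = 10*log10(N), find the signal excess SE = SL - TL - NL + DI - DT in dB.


77.56 dB


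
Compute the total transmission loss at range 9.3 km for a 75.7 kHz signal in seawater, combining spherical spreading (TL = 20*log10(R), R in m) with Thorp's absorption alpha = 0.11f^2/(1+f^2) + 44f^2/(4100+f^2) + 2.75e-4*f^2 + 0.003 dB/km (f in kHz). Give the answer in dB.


Step 1 (Thorp): alpha = 0.11*5730.49/(1+5730.49) + 44*5730.49/(4100+5730.49) + 2.75e-4*5730.49 + 0.003 = 27.3378 dB/km
Step 2: TL_spread = 20*log10(9300) = 79.37 dB
Step 3: TL_abs = alpha*R = 27.3378 * 9.3 = 254.24 dB
Step 4: TL_total = 79.37 + 254.24 = 333.61

333.61 dB


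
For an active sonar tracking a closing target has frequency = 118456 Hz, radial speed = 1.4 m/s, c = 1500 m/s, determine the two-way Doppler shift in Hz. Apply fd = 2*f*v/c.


fd = 2*f*v/c = 2 * 118456 * 1.4 / 1500 = 221.12

221.12 Hz


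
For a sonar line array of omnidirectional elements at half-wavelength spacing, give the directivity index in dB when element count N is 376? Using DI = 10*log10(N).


DI = 10*log10(376) = 25.75

25.75 dB


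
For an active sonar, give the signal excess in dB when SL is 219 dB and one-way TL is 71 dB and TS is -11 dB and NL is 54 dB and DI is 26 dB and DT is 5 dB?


33 dB


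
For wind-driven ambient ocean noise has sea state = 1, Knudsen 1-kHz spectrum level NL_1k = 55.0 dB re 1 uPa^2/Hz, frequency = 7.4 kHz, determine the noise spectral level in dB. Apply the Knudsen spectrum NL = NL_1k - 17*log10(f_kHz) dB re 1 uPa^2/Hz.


NL = NL_1k - 17*log10(f_kHz) = 55.0 - 17*log10(7.4) = 55.0 - (14.78) = 40.22

40.22 dB


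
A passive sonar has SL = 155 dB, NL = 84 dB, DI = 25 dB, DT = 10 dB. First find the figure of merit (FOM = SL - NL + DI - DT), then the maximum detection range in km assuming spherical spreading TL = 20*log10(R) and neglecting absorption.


Step 1: FOM = SL - NL + DI - DT = 155 - 84 + 25 - 10 = 86 dB
Step 2: at max range FOM = TL = 20*log10(R), so R = 10^(86/20) = 19952.62 m = 19.95 km

19.95 km


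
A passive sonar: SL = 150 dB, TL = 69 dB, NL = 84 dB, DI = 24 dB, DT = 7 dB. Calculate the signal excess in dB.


14 dB


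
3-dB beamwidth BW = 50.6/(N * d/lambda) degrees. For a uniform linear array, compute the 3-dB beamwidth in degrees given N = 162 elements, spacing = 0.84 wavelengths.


BW = 50.6 / (162 * 0.84) = 50.6 / 136.08 = 0.37

0.37 deg


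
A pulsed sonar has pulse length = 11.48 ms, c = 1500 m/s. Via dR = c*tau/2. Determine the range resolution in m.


8.61 m


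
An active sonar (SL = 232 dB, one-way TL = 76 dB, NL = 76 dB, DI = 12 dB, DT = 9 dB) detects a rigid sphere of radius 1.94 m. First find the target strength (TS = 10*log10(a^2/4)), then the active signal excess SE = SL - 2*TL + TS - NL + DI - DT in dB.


Step 1: TS = 10*log10(1.94^2/4) = -0.26 dB
Step 2: SE = SL - 2*TL + TS - NL + DI - DT = 232 - 2*76 + (-0.26) - 76 + 12 - 9 = 6.74

6.74 dB


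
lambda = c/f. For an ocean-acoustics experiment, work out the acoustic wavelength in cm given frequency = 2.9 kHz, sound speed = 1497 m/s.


51.62 cm


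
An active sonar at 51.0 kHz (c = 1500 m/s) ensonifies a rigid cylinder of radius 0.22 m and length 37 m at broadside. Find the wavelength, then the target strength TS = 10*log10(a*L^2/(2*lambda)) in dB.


Step 1: lambda = c/f = 1500/51000 = 0.02941 m
Step 2: TS = 10*log10(a*L^2/(2*lambda)) = 10*log10(0.22*37^2/(2*0.02941)) = 37.09

37.09 dB


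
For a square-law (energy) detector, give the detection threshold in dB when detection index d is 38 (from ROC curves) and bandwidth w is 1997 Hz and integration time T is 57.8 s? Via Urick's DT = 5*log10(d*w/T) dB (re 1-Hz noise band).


15.59 dB


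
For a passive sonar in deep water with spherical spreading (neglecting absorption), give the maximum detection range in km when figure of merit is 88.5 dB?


26.61 km


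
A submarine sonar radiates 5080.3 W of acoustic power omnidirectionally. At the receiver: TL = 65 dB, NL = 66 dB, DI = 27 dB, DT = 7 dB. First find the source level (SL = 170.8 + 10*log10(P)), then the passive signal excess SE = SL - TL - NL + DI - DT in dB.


Step 1: SL = 170.8 + 10*log10(5080.3) = 207.86 dB
Step 2: SE = SL - TL - NL + DI - DT = 207.86 - 65 - 66 + 27 - 7 = 96.86

96.86 dB


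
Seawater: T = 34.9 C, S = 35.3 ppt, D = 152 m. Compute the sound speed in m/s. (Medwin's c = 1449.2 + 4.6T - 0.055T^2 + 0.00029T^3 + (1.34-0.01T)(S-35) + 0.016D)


c = 1449.2 + 4.6*34.9 - 0.055*34.9^2 + 0.00029*34.9^3 + (1.34 - 0.01*34.9)*(35.3 - 35) + 0.016*152 = 1557.81

1557.81 m/s


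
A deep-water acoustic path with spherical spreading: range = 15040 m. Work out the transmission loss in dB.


TL = 20*log10(15040) = 83.54

83.54 dB


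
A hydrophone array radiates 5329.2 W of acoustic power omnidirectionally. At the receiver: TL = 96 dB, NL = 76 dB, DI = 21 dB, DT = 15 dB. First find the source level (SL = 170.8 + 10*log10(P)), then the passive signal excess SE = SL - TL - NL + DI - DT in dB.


Step 1: SL = 170.8 + 10*log10(5329.2) = 208.07 dB
Step 2: SE = SL - TL - NL + DI - DT = 208.07 - 96 - 76 + 21 - 15 = 42.07

42.07 dB


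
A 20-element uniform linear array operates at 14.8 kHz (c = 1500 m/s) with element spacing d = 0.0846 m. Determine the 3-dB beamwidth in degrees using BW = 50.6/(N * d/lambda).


Step 1: lambda = 1500/14800 = 0.10135 m
Step 2: d/lambda = 0.0846/0.10135 = 0.8347
Step 3: BW = 50.6/(N * d/lambda) = 50.6/(20 * 0.8347) = 3.03

3.03 deg


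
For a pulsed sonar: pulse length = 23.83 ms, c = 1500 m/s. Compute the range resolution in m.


17.8725 m


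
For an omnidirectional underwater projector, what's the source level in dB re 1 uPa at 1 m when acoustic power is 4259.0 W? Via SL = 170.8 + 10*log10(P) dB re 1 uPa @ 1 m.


SL = 170.8 + 10*log10(4259.0) = 170.8 + 36.29 = 207.09

207.09 dB


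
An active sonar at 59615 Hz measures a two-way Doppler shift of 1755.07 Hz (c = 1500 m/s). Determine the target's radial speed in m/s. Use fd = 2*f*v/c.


From fd = 2*f*v/c, v = c*fd/(2*f) = 1500 * 1755.07 / (2*59615) = 22.08

22.08 m/s


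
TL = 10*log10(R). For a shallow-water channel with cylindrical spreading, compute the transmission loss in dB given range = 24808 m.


TL = 10*log10(24808) = 43.95

43.95 dB


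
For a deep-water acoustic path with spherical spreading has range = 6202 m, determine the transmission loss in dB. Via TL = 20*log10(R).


TL = 20*log10(6202) = 75.85

75.85 dB


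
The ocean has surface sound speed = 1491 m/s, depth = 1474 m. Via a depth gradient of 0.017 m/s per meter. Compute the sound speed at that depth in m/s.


1516.058 m/s


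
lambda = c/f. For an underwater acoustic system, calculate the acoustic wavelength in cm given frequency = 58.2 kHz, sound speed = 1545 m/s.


lambda = c/f = 1545 / 58200 = 0.0265 m = 2.65 cm

2.65 cm


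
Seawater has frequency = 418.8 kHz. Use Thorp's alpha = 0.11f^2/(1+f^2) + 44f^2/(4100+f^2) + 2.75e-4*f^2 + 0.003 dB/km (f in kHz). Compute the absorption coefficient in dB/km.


f^2 = 175393.44
alpha = 0.11*175393.44/(1+175393.44) + 44*175393.44/(4100+175393.44) + 2.75e-4*175393.44 + 0.003 = 91.341

91.341 dB/km


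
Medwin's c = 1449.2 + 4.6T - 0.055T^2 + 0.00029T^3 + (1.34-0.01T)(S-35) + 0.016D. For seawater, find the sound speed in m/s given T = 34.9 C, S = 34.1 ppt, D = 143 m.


1556.47 m/s


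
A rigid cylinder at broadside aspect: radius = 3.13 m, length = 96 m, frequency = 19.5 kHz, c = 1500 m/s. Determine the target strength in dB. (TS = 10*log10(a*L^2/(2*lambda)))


52.73 dB


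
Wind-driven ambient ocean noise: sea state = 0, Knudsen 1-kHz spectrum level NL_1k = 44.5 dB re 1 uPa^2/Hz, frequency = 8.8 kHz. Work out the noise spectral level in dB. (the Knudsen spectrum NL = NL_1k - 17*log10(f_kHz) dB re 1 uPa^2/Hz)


28.44 dB


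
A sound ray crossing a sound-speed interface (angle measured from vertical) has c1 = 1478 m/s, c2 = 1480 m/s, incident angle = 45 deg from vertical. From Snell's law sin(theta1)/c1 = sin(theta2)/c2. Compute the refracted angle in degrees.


sin(theta2) = (c2/c1)*sin(theta1) = (1480/1478)*sin(45 deg) = 0.70806
theta2 = arcsin(0.70806) = 45.08

45.08 deg


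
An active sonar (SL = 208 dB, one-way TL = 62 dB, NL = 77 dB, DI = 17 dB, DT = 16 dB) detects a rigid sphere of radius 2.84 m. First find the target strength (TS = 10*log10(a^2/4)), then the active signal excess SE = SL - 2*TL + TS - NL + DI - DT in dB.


Step 1: TS = 10*log10(2.84^2/4) = 3.05 dB
Step 2: SE = SL - 2*TL + TS - NL + DI - DT = 208 - 2*62 + (3.05) - 77 + 17 - 16 = 11.05

11.05 dB


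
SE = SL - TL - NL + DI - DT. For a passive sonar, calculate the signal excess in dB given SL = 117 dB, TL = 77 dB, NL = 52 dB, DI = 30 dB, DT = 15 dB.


3 dB


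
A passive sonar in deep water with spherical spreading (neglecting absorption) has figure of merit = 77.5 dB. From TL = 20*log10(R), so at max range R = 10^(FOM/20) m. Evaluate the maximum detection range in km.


7.5 km


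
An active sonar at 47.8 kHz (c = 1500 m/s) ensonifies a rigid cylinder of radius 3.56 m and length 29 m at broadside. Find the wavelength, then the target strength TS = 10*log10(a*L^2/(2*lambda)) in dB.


Step 1: lambda = c/f = 1500/47800 = 0.03138 m
Step 2: TS = 10*log10(a*L^2/(2*lambda)) = 10*log10(3.56*29^2/(2*0.03138)) = 46.79

46.79 dB


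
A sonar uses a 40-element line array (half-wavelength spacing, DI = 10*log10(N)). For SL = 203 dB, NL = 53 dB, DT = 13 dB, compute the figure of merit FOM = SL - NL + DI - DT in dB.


153.02 dB


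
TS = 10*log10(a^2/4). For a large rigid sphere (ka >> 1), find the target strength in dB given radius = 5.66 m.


TS = 10*log10(5.66^2 / 4) = 10*log10(8.0089) = 9.04

9.04 dB


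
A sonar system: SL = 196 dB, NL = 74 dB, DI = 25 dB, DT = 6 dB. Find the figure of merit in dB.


FOM = SL - NL + DI - DT = 196 - 74 + 25 - 6 = 141

141 dB


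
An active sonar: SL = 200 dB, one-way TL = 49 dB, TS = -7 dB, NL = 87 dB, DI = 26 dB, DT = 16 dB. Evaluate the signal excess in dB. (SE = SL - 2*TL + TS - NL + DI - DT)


SE = SL - 2*TL + TS - NL + DI - DT = 200 - 2*49 + (-7) - 87 + 26 - 16 = 18

18 dB


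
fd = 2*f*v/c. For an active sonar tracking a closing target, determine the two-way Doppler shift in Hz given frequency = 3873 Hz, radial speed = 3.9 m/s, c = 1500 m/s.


20.14 Hz


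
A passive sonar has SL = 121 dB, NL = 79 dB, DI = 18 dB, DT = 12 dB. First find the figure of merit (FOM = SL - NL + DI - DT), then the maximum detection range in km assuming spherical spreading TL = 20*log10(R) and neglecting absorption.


Step 1: FOM = SL - NL + DI - DT = 121 - 79 + 18 - 12 = 48 dB
Step 2: at max range FOM = TL = 20*log10(R), so R = 10^(48/20) = 251.19 m = 0.25 km

0.25 km


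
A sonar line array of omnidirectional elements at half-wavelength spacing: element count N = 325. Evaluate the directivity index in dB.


25.12 dB


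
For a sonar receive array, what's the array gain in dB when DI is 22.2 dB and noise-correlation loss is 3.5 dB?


AG = DI - L_corr = 22.2 - 3.5 = 18.7

18.7 dB


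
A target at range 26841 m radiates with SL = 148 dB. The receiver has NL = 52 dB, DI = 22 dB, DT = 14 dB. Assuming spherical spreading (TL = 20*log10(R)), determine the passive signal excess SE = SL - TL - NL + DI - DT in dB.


15.42 dB


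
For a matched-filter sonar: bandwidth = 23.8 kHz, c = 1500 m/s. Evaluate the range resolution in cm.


dR = c/(2*BW) = 1500 / (2 * 23.8e3) = 0.0315 m = 3.15 cm

3.15 cm


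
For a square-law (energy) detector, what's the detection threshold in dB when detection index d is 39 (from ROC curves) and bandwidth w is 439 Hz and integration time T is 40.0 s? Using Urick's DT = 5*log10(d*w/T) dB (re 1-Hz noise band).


DT = 5*log10(d*w/T) = 5*log10(39 * 439 / 40.0) = 5*log10(428.02) = 13.16

13.16 dB


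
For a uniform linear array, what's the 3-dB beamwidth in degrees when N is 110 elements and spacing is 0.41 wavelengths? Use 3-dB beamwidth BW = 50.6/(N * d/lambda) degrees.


BW = 50.6 / (110 * 0.41) = 50.6 / 45.1 = 1.12

1.12 deg


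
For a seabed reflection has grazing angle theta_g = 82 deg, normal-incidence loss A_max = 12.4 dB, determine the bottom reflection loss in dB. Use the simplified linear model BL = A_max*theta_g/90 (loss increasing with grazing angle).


BL = A_max * theta_g / 90 = 12.4 * 82 / 90 = 11.3

11.3 dB


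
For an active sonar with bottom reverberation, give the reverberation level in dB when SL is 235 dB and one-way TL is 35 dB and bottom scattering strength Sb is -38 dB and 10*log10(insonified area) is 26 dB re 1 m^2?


RL = SL - 2*TL + Sb + 10*log10(A) = 235 - 2*35 + (-38) + 26 = 153

153 dB


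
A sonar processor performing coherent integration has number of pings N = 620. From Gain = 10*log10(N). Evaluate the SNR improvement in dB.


27.92 dB


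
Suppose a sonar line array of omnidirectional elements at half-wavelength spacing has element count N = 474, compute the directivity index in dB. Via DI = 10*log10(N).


DI = 10*log10(474) = 26.76

26.76 dB


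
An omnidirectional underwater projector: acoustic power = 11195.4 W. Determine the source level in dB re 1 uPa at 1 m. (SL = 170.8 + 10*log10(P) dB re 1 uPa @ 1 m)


SL = 170.8 + 10*log10(11195.4) = 170.8 + 40.49 = 211.29

211.29 dB


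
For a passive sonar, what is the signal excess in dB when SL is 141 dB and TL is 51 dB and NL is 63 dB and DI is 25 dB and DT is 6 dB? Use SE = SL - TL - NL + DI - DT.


SE = SL - TL - NL + DI - DT = 141 - 51 - 63 + 25 - 6 = 46

46 dB


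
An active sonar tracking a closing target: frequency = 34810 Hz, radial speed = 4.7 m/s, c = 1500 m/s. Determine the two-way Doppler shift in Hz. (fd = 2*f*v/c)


fd = 2*f*v/c = 2 * 34810 * 4.7 / 1500 = 218.14

218.14 Hz


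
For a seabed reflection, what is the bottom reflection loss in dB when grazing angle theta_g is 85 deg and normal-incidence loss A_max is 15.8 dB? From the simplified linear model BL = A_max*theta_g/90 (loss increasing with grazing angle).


BL = A_max * theta_g / 90 = 15.8 * 85 / 90 = 14.92

14.92 dB


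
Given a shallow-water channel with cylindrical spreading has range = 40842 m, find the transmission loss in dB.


TL = 10*log10(40842) = 46.11

46.11 dB


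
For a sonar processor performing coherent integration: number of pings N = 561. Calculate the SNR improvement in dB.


Gain = 10*log10(561) = 27.49

27.49 dB


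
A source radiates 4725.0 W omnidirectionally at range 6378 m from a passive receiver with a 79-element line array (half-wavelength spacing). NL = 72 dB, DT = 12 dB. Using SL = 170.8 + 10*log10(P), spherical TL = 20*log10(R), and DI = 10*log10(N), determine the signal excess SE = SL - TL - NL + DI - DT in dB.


Step 1: SL = 170.8 + 10*log10(4725.0) = 207.54 dB
Step 2: TL = 20*log10(6378) = 76.09 dB
Step 3: DI = 10*log10(79) = 18.98 dB
Step 4: SE = SL - TL - NL + DI - DT = 207.54 - 76.09 - 72 + 18.98 - 12 = 66.43

66.43 dB


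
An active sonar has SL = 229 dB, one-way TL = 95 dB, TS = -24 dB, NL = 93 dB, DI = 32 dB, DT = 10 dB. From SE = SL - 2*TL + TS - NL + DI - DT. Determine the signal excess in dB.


SE = SL - 2*TL + TS - NL + DI - DT = 229 - 2*95 + (-24) - 93 + 32 - 10 = -56

-56 dB


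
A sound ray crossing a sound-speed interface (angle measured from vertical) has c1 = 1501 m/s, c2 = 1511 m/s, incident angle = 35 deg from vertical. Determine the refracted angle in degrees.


sin(theta2) = (c2/c1)*sin(theta1) = (1511/1501)*sin(35 deg) = 0.5774
theta2 = arcsin(0.5774) = 35.27

35.27 deg


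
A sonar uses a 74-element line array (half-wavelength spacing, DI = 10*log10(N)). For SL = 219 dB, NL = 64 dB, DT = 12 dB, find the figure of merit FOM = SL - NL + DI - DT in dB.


Step 1: DI = 10*log10(74) = 18.69 dB
Step 2: FOM = SL - NL + DI - DT = 219 - 64 + 18.69 - 12 = 161.69

161.69 dB


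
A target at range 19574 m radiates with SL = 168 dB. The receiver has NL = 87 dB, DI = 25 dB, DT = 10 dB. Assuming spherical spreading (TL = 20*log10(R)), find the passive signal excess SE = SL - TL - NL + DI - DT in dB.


10.17 dB


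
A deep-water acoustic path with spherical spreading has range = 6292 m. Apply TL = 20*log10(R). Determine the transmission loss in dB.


75.98 dB


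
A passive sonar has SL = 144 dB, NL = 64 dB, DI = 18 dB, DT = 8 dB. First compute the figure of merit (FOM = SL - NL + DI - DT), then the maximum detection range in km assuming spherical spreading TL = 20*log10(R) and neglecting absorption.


Step 1: FOM = SL - NL + DI - DT = 144 - 64 + 18 - 8 = 90 dB
Step 2: at max range FOM = TL = 20*log10(R), so R = 10^(90/20) = 31622.78 m = 31.62 km

31.62 km


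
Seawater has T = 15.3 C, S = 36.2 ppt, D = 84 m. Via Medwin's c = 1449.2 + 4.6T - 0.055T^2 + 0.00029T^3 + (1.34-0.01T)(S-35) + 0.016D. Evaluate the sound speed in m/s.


1510.51 m/s


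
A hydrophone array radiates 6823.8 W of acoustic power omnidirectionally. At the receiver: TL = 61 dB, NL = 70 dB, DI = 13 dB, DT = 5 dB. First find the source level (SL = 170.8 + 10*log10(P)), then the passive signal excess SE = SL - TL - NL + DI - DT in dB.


Step 1: SL = 170.8 + 10*log10(6823.8) = 209.14 dB
Step 2: SE = SL - TL - NL + DI - DT = 209.14 - 61 - 70 + 13 - 5 = 86.14

86.14 dB


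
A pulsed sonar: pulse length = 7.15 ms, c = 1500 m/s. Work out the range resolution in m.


dR = c*tau/2 = 1500 * 7.15e-3 / 2 = 5.3625

5.3625 m


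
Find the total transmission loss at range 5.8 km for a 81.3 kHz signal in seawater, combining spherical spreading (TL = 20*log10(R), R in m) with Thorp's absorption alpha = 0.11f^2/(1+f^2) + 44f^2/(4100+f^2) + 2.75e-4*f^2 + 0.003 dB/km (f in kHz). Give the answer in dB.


243.97 dB


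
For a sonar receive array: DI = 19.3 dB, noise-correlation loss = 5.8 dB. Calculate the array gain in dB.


AG = DI - L_corr = 19.3 - 5.8 = 13.5

13.5 dB


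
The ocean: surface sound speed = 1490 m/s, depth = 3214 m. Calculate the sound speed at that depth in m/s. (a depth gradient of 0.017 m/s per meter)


1544.638 m/s


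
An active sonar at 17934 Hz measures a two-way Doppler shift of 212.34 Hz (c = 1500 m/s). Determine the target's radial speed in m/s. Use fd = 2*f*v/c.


From fd = 2*f*v/c, v = c*fd/(2*f) = 1500 * 212.34 / (2*17934) = 8.88

8.88 m/s


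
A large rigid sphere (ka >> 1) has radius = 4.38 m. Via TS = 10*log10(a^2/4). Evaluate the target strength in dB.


TS = 10*log10(4.38^2 / 4) = 10*log10(4.7961) = 6.81

6.81 dB


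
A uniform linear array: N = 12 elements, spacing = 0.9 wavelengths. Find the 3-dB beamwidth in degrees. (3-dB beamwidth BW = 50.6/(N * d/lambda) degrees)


4.69 deg


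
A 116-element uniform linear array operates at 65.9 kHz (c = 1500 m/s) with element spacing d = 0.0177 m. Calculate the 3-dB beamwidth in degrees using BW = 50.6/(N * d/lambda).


Step 1: lambda = 1500/65900 = 0.02276 m
Step 2: d/lambda = 0.0177/0.02276 = 0.7777
Step 3: BW = 50.6/(N * d/lambda) = 50.6/(116 * 0.7777) = 0.56

0.56 deg


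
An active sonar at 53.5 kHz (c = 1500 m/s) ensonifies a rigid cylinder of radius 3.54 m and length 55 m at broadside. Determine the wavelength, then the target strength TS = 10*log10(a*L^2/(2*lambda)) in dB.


Step 1: lambda = c/f = 1500/53500 = 0.02804 m
Step 2: TS = 10*log10(a*L^2/(2*lambda)) = 10*log10(3.54*55^2/(2*0.02804)) = 52.81

52.81 dB


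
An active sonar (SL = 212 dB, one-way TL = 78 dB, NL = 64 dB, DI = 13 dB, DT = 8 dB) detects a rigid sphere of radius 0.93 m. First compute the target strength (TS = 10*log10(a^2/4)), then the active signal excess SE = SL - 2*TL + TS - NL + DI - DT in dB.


Step 1: TS = 10*log10(0.93^2/4) = -6.65 dB
Step 2: SE = SL - 2*TL + TS - NL + DI - DT = 212 - 2*78 + (-6.65) - 64 + 13 - 8 = -9.65

-9.65 dB


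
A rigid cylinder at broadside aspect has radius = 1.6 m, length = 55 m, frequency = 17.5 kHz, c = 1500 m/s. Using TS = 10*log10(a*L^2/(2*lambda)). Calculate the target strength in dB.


lambda = 1500/17500 = 0.08571 m
TS = 10*log10(1.6*55^2/(2*0.08571)) = 44.51

44.51 dB


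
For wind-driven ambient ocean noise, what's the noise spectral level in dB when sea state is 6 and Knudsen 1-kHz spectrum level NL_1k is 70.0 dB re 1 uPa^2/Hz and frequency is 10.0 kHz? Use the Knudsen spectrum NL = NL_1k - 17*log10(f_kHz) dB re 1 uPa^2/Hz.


NL = NL_1k - 17*log10(f_kHz) = 70.0 - 17*log10(10.0) = 70.0 - (17.0) = 53.0

53.0 dB


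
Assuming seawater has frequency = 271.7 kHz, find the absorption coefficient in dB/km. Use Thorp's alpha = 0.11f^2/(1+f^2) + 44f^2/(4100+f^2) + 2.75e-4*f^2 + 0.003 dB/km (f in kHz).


f^2 = 73820.89
alpha = 0.11*73820.89/(1+73820.89) + 44*73820.89/(4100+73820.89) + 2.75e-4*73820.89 + 0.003 = 62.099

62.099 dB/km


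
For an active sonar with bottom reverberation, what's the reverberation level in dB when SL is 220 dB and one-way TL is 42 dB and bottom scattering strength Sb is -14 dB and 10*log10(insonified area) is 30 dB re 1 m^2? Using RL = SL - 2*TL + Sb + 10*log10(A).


RL = SL - 2*TL + Sb + 10*log10(A) = 220 - 2*42 + (-14) + 30 = 152

152 dB


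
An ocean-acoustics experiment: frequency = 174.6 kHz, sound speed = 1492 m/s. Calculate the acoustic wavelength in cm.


lambda = c/f = 1492 / 174600 = 0.0085 m = 0.85 cm

0.85 cm


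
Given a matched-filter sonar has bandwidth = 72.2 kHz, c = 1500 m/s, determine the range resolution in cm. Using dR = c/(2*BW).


dR = c/(2*BW) = 1500 / (2 * 72.2e3) = 0.0104 m = 1.04 cm

1.04 cm


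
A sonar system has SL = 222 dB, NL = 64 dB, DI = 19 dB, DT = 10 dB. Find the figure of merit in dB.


167 dB


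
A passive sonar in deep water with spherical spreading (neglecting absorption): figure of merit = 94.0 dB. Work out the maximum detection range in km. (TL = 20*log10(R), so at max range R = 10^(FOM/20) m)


At max range FOM = TL, so 20*log10(R) = 94.0
R = 10^(94.0/20) = 50118.72 m = 50.12 km

50.12 km


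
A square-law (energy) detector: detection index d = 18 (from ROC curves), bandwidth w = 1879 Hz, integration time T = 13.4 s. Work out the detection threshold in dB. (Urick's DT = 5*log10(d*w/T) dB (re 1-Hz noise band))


17.01 dB


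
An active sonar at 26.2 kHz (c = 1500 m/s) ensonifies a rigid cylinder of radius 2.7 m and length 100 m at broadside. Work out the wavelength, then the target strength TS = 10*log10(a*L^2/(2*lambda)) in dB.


Step 1: lambda = c/f = 1500/26200 = 0.05725 m
Step 2: TS = 10*log10(a*L^2/(2*lambda)) = 10*log10(2.7*100^2/(2*0.05725)) = 53.73

53.73 dB


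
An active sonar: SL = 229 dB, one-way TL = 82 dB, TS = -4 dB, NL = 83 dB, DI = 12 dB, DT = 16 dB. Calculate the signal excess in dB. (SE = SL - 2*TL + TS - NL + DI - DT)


-26 dB


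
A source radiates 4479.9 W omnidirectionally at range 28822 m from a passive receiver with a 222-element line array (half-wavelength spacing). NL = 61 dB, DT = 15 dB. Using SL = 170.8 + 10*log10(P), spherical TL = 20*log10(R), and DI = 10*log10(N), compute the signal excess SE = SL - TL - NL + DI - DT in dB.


65.58 dB


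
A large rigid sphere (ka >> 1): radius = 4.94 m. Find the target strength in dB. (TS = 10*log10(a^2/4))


7.85 dB


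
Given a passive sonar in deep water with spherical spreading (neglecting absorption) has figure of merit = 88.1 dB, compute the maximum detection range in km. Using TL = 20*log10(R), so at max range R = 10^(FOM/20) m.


25.41 km


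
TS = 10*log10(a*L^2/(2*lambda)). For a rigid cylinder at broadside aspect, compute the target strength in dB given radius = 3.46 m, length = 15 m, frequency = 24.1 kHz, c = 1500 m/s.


37.96 dB


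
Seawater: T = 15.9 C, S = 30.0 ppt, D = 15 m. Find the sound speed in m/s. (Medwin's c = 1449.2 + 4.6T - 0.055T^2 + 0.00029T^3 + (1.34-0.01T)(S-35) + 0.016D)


c = 1449.2 + 4.6*15.9 - 0.055*15.9^2 + 0.00029*15.9^3 + (1.34 - 0.01*15.9)*(30.0 - 35) + 0.016*15 = 1503.94

1503.94 m/s


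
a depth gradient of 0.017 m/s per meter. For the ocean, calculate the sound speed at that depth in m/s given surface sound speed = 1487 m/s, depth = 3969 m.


1554.473 m/s


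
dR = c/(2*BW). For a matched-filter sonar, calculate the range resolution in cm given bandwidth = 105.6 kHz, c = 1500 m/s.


0.71 cm


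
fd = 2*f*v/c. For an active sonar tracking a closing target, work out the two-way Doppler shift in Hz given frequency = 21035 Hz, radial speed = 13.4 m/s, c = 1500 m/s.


fd = 2*f*v/c = 2 * 21035 * 13.4 / 1500 = 375.83

375.83 Hz


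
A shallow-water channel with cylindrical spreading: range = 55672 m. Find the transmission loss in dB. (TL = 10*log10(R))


TL = 10*log10(55672) = 47.46

47.46 dB


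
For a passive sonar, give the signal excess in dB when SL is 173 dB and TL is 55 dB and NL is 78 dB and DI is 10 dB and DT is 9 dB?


SE = SL - TL - NL + DI - DT = 173 - 55 - 78 + 10 - 9 = 41

41 dB


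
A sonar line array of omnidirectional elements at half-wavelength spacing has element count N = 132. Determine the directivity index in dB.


21.21 dB


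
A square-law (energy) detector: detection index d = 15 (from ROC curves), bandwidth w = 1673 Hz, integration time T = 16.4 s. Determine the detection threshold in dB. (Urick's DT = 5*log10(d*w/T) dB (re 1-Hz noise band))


DT = 5*log10(d*w/T) = 5*log10(15 * 1673 / 16.4) = 5*log10(1530.18) = 15.92

15.92 dB


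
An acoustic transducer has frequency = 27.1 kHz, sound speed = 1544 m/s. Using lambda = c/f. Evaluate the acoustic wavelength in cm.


5.7 cm


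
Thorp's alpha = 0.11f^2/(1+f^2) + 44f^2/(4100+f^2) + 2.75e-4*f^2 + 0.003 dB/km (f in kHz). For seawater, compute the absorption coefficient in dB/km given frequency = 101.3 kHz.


f^2 = 10261.69
alpha = 0.11*10261.69/(1+10261.69) + 44*10261.69/(4100+10261.69) + 2.75e-4*10261.69 + 0.003 = 34.374

34.374 dB/km


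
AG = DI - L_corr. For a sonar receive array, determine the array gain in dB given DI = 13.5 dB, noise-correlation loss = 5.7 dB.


7.8 dB


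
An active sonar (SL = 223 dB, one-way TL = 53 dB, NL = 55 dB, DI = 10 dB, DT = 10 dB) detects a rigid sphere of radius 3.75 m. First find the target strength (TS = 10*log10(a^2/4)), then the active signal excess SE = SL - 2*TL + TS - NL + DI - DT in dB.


Step 1: TS = 10*log10(3.75^2/4) = 5.46 dB
Step 2: SE = SL - 2*TL + TS - NL + DI - DT = 223 - 2*53 + (5.46) - 55 + 10 - 10 = 67.46

67.46 dB


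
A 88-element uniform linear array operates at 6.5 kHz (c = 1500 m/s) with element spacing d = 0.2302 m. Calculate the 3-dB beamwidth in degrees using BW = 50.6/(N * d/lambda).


0.58 deg


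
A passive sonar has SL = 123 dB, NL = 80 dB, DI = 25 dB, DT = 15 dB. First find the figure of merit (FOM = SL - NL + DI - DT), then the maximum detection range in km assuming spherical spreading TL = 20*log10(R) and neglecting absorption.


Step 1: FOM = SL - NL + DI - DT = 123 - 80 + 25 - 15 = 53 dB
Step 2: at max range FOM = TL = 20*log10(R), so R = 10^(53/20) = 446.68 m = 0.45 km

0.45 km


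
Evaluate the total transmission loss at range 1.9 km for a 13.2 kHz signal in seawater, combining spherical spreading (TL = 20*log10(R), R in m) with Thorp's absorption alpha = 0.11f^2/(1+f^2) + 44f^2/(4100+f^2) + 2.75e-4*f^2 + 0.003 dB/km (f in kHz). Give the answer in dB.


Step 1 (Thorp): alpha = 0.11*174.24/(1+174.24) + 44*174.24/(4100+174.24) + 2.75e-4*174.24 + 0.003 = 1.954 dB/km
Step 2: TL_spread = 20*log10(1900) = 65.58 dB
Step 3: TL_abs = alpha*R = 1.954 * 1.9 = 3.71 dB
Step 4: TL_total = 65.58 + 3.71 = 69.29

69.29 dB


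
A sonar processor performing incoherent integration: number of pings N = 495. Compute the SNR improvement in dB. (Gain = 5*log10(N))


Gain = 5*log10(495) = 13.47

13.47 dB


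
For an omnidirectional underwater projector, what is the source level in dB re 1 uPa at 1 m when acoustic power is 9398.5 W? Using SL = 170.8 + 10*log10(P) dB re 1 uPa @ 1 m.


210.53 dB


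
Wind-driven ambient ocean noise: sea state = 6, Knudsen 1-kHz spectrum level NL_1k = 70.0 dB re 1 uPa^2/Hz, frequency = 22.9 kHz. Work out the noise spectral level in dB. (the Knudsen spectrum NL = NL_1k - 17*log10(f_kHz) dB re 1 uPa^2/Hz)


46.88 dB


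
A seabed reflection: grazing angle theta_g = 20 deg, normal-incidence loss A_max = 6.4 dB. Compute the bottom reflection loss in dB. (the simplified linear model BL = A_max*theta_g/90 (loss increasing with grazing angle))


BL = A_max * theta_g / 90 = 6.4 * 20 / 90 = 1.42

1.42 dB


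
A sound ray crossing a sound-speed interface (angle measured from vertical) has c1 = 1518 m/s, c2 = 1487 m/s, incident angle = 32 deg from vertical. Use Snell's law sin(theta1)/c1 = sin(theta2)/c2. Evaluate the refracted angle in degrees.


sin(theta2) = (c2/c1)*sin(theta1) = (1487/1518)*sin(32 deg) = 0.5191
theta2 = arcsin(0.5191) = 31.27

31.27 deg


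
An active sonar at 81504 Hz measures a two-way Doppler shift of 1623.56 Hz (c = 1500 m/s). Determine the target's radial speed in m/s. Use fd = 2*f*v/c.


From fd = 2*f*v/c, v = c*fd/(2*f) = 1500 * 1623.56 / (2*81504) = 14.94

14.94 m/s


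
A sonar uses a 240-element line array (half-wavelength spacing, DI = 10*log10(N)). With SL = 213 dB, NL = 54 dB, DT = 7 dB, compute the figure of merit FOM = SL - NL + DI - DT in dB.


Step 1: DI = 10*log10(240) = 23.8 dB
Step 2: FOM = SL - NL + DI - DT = 213 - 54 + 23.8 - 7 = 175.8

175.8 dB


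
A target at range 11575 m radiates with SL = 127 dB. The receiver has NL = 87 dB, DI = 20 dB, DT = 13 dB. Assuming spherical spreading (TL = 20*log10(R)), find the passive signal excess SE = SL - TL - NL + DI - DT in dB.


Step 1: TL = 20*log10(11575) = 81.27 dB
Step 2: SE = 127 - 81.27 - 87 + 20 - 13 = -34.27

-34.27 dB


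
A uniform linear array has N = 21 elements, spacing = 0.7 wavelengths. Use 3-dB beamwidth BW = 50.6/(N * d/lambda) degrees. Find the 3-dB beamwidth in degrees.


3.44 deg


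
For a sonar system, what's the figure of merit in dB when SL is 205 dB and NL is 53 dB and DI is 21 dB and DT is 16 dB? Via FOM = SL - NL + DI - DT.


FOM = SL - NL + DI - DT = 205 - 53 + 21 - 16 = 157

157 dB


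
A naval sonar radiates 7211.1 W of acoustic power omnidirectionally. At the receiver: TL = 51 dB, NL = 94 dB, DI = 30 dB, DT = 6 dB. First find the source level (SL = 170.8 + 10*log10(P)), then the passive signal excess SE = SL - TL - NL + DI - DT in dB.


Step 1: SL = 170.8 + 10*log10(7211.1) = 209.38 dB
Step 2: SE = SL - TL - NL + DI - DT = 209.38 - 51 - 94 + 30 - 6 = 88.38

88.38 dB


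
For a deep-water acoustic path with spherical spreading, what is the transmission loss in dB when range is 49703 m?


TL = 20*log10(49703) = 93.93

93.93 dB


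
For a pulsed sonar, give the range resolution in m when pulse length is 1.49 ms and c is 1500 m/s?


1.1175 m


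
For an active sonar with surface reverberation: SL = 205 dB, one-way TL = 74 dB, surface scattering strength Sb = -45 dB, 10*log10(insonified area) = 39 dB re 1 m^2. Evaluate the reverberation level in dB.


51 dB


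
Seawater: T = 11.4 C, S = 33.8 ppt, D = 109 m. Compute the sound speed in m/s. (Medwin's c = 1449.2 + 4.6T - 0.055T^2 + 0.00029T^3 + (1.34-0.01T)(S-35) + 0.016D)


1495.19 m/s


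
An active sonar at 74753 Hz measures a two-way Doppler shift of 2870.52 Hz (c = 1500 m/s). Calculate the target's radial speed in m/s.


28.8 m/s


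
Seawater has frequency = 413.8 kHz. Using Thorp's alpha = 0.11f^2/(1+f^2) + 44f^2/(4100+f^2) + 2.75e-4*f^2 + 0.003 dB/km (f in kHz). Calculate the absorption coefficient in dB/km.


f^2 = 171230.44
alpha = 0.11*171230.44/(1+171230.44) + 44*171230.44/(4100+171230.44) + 2.75e-4*171230.44 + 0.003 = 90.172

90.172 dB/km


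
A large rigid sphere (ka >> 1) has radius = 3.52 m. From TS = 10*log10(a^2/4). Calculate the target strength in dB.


4.91 dB


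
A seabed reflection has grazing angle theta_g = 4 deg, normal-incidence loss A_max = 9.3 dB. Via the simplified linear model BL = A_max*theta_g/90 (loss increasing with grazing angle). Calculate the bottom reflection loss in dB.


BL = A_max * theta_g / 90 = 9.3 * 4 / 90 = 0.41

0.41 dB


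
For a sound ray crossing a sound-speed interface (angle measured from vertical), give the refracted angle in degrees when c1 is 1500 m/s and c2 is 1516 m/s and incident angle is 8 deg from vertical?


8.09 deg


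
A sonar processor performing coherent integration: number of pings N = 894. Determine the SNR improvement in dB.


Gain = 10*log10(894) = 29.51

29.51 dB


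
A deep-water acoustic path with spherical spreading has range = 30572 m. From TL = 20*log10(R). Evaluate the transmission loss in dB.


89.71 dB


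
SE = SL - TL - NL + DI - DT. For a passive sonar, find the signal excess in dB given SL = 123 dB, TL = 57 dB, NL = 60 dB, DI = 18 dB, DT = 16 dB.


8 dB


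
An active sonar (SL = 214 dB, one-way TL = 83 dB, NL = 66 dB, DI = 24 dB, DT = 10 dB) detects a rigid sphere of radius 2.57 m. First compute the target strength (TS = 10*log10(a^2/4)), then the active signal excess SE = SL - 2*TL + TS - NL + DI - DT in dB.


Step 1: TS = 10*log10(2.57^2/4) = 2.18 dB
Step 2: SE = SL - 2*TL + TS - NL + DI - DT = 214 - 2*83 + (2.18) - 66 + 24 - 10 = -1.82

-1.82 dB


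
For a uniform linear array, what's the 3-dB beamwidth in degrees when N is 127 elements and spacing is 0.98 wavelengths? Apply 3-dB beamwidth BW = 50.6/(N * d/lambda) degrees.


0.41 deg


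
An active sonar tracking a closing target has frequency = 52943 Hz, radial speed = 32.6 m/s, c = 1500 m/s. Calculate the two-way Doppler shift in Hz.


fd = 2*f*v/c = 2 * 52943 * 32.6 / 1500 = 2301.26

2301.26 Hz


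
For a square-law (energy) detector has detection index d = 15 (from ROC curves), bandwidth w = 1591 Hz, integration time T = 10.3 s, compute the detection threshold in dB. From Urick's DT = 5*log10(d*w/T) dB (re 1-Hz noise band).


16.82 dB


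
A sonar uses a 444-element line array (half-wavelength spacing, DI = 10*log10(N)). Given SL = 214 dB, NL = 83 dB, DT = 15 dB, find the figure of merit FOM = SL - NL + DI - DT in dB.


142.47 dB


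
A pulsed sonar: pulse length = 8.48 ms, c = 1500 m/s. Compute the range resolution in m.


6.36 m


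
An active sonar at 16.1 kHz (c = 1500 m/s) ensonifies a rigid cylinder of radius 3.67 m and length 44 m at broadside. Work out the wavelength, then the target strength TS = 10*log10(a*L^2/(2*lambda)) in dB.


Step 1: lambda = c/f = 1500/16100 = 0.09317 m
Step 2: TS = 10*log10(a*L^2/(2*lambda)) = 10*log10(3.67*44^2/(2*0.09317)) = 45.81

45.81 dB


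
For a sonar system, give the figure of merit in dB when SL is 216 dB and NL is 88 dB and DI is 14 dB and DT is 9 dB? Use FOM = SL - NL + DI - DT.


FOM = SL - NL + DI - DT = 216 - 88 + 14 - 9 = 133

133 dB


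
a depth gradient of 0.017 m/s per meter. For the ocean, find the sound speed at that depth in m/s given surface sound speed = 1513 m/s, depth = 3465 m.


c = 1513 + 0.017 * 3465 = 1571.905

1571.905 m/s


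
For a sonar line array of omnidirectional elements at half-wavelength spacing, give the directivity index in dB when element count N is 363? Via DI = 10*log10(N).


25.6 dB


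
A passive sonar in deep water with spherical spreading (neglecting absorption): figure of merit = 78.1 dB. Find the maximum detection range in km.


At max range FOM = TL, so 20*log10(R) = 78.1
R = 10^(78.1/20) = 8035.26 m = 8.04 km

8.04 km


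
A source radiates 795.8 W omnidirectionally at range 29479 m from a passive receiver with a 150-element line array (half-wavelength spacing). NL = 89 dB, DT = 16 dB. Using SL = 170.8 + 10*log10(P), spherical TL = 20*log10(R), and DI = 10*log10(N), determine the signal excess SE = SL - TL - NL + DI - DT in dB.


Step 1: SL = 170.8 + 10*log10(795.8) = 199.81 dB
Step 2: TL = 20*log10(29479) = 89.39 dB
Step 3: DI = 10*log10(150) = 21.76 dB
Step 4: SE = SL - TL - NL + DI - DT = 199.81 - 89.39 - 89 + 21.76 - 16 = 27.18

27.18 dB
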